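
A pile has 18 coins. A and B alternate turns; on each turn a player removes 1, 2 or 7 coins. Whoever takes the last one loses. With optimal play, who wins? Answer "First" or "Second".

Positions where the player to move wins (W) vs loses (L):
i:   0  1  2  3  4  5  6  7  8  9 10 11 12 13 14 15 16 17 18
     W  L  W  W  L  W  W  L  W  W  L  W  W  L  W  W  L  W  W
Position 18 is W, so the first player wins.

First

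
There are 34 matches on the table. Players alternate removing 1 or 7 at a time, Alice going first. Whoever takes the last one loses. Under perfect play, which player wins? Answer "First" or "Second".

W/L table (W = player to move can force a win):
i:   0  1  2  3  4  5  6  7  8  9 10 11 12 13 14 15 16 17 18 19 20 21 22 23 24 25 26 27 28 29 30 31 32 33 34
     W  L  W  L  W  L  W  L  W  L  W  L  W  L  W  L  W  L  W  L  W  L  W  L  W  L  W  L  W  L  W  L  W  L  W
Position 34 is W, so the first player wins.

First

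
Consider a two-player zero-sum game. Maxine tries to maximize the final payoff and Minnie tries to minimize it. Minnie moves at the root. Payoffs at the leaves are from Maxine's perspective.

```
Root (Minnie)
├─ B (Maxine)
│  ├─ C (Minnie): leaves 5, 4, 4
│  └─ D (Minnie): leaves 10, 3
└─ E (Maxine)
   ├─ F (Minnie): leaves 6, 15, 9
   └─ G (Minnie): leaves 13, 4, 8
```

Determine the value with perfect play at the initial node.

4

C (Minnie): min(5, 4, 4) = 4
D (Minnie): min(10, 3) = 3
B (Maxine): max(4, 3) = 4
F (Minnie): min(6, 15, 9) = 6
G (Minnie): min(13, 4, 8) = 4
E (Maxine): max(6, 4) = 6
Root (Minnie): min(4, 6) = 4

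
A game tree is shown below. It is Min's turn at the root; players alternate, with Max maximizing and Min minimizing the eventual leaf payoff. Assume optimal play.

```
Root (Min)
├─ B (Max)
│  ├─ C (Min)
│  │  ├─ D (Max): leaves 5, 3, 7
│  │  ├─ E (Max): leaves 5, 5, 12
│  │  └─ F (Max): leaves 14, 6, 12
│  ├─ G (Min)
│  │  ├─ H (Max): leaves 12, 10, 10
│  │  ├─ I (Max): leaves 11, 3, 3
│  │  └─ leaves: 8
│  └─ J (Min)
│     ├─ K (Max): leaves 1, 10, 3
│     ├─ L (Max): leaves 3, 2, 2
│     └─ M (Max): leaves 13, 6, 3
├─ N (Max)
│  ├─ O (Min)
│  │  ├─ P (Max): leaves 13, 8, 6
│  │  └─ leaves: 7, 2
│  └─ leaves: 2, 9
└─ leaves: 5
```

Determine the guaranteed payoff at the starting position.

5

D (Max): max(5, 3, 7) = 7
E (Max): max(5, 5, 12) = 12
F (Max): max(14, 6, 12) = 14
C (Min): min(7, 12, 14) = 7
H (Max): max(12, 10, 10) = 12
I (Max): max(11, 3, 3) = 11
G (Min): min(12, 11, 8) = 8
K (Max): max(1, 10, 3) = 10
L (Max): max(3, 2, 2) = 3
M (Max): max(13, 6, 3) = 13
J (Min): min(10, 3, 13) = 3
B (Max): max(7, 8, 3) = 8
P (Max): max(13, 8, 6) = 13
O (Min): min(13, 7, 2) = 2
N (Max): max(2, 2, 9) = 9
Root (Min): min(8, 9, 5) = 5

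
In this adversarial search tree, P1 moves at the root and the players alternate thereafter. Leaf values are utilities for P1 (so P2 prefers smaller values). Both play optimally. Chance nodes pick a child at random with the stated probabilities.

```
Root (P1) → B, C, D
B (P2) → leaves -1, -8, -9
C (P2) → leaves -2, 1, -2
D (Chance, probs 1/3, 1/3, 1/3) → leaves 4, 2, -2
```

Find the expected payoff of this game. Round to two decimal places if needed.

B (P2): min(-1, -8, -9) = -9
C (P2): min(-2, 1, -2) = -2
D (Chance): 1/3·4 + 1/3·2 + 1/3·-2 = 1.33
Root (P1): max(-9, -2, 1.33) = 1.33

1.33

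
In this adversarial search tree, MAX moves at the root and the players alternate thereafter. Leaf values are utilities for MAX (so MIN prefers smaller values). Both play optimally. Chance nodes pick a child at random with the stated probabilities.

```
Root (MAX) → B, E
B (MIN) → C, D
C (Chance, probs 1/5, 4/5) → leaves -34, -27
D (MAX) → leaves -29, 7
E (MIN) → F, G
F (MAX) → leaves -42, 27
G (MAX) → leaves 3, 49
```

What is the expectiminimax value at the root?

27

C (Chance): 1/5·-34 + 4/5·-27 = -28.4
D (MAX): max(-29, 7) = 7
B (MIN): min(-28.4, 7) = -28.4
F (MAX): max(-42, 27) = 27
G (MAX): max(3, 49) = 49
E (MIN): min(27, 49) = 27
Root (MAX): max(-28.4, 27) = 27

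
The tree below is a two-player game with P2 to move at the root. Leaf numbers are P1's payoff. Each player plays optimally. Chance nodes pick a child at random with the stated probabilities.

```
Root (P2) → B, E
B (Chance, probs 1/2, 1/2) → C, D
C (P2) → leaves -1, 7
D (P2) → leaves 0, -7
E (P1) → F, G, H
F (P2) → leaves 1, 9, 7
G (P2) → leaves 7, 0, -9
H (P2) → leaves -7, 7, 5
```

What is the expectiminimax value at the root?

-4

C (P2): min(-1, 7) = -1
D (P2): min(0, -7) = -7
B (Chance): 1/2·-1 + 1/2·-7 = -4
F (P2): min(1, 9, 7) = 1
G (P2): min(7, 0, -9) = -9
H (P2): min(-7, 7, 5) = -7
E (P1): max(1, -9, -7) = 1
Root (P2): min(-4, 1) = -4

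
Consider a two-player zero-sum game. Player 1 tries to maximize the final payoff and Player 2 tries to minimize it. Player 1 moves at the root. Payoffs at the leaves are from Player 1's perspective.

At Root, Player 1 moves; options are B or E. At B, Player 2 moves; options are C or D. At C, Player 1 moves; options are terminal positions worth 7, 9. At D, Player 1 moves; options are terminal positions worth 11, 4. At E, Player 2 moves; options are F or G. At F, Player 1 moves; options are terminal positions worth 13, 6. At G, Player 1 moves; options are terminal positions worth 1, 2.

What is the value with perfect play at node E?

F: max(13, 6) = 13
G: max(1, 2) = 2
E: min(13, 2) = 2

2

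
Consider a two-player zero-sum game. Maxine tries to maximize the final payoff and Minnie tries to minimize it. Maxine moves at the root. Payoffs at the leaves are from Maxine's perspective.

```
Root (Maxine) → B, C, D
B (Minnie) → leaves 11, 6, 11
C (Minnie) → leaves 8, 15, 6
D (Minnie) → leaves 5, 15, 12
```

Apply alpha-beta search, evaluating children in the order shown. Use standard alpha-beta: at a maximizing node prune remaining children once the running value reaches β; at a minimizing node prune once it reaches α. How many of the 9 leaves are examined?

7

B [α=-∞,β=+∞]: v=6
C [α=6,β=+∞]: v=6
D [α=6,β=+∞]: v=5 after child 1 ≤ α → α-cutoff, skip 2
Root [α=-∞,β=+∞]: v=6
Leaves evaluated: 7 of 9.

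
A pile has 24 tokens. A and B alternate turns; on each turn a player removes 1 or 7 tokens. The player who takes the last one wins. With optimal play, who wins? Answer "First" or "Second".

Second

W/L table (W = player to move can force a win):
i:   0  1  2  3  4  5  6  7  8  9 10 11 12 13 14 15 16 17 18 19 20 21 22 23 24
     L  W  L  W  L  W  L  W  L  W  L  W  L  W  L  W  L  W  L  W  L  W  L  W  L
Position 24 is L, so the second player wins.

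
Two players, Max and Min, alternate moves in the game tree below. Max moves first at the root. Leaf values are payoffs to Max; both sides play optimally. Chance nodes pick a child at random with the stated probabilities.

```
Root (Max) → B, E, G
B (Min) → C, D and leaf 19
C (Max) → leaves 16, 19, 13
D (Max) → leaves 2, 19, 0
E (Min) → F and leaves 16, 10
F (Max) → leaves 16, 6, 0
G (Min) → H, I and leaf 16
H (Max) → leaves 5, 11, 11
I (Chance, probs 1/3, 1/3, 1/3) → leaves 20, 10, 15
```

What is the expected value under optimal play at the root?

C (Max): max(16, 19, 13) = 19
D (Max): max(2, 19, 0) = 19
B (Min): min(19, 19, 19) = 19
F (Max): max(16, 6, 0) = 16
E (Min): min(16, 16, 10) = 10
H (Max): max(5, 11, 11) = 11
I (Chance): 1/3·20 + 1/3·10 + 1/3·15 = 15
G (Min): min(11, 15, 16) = 11
Root (Max): max(19, 10, 11) = 19

19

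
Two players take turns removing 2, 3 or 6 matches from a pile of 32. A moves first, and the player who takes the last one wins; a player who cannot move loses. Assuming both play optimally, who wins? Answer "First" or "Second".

Mark each pile size as W (mover wins) or L (mover loses):
i:   0  1  2  3  4  5  6  7  8  9 10 11 12 13 14 15 16 17 18 19 20 21 22 23 24 25 26 27 28 29 30 31 32
     L  L  W  W  W  L  W  W  W  L  L  W  W  W  L  W  W  W  L  L  W  W  W  L  W  W  W  L  L  W  W  W  L
Position 32 is L, so the second player wins.

Second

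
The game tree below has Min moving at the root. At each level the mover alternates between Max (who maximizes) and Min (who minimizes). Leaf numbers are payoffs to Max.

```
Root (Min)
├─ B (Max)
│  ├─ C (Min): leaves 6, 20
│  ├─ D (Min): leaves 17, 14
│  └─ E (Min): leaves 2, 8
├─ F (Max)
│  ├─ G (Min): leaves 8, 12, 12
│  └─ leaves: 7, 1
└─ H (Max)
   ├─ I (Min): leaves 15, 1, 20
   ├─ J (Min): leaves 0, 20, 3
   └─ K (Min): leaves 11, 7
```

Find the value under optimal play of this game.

C (Min): min(6, 20) = 6
D (Min): min(17, 14) = 14
E (Min): min(2, 8) = 2
B (Max): max(6, 14, 2) = 14
G (Min): min(8, 12, 12) = 8
F (Max): max(8, 7, 1) = 8
I (Min): min(15, 1, 20) = 1
J (Min): min(0, 20, 3) = 0
K (Min): min(11, 7) = 7
H (Max): max(1, 0, 7) = 7
Root (Min): min(14, 8, 7) = 7

7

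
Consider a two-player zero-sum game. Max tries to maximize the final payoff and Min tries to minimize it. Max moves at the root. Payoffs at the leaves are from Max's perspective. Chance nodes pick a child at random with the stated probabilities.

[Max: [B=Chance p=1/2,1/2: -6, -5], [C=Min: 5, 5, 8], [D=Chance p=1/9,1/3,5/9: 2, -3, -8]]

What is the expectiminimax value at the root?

5

B (Chance): 1/2·-6 + 1/2·-5 = -5.5
C (Min): min(5, 5, 8) = 5
D (Chance): 1/9·2 + 1/3·-3 + 5/9·-8 = -5.22
Root (Max): max(-5.5, 5, -5.22) = 5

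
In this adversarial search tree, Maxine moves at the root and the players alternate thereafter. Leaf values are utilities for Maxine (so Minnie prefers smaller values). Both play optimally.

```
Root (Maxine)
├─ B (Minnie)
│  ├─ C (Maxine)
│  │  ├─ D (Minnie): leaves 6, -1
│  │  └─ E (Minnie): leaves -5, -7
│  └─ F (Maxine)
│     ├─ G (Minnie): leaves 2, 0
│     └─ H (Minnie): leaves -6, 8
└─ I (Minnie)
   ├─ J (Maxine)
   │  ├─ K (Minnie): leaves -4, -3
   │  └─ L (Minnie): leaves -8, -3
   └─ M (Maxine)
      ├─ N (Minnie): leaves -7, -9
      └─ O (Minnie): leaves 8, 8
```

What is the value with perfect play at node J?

-4

K: min(-4, -3) = -4
L: min(-8, -3) = -8
J: max(-4, -8) = -4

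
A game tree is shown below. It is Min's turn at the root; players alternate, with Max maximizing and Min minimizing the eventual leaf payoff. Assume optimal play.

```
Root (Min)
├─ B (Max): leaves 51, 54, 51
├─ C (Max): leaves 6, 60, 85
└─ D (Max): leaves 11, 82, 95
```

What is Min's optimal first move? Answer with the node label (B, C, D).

B (Max): max(51, 54, 51) = 54
C (Max): max(6, 60, 85) = 85
D (Max): max(11, 82, 95) = 95
Root (Min): min(54, 85, 95) = 54
Min picks the child with the lowest value: B (value 54).

B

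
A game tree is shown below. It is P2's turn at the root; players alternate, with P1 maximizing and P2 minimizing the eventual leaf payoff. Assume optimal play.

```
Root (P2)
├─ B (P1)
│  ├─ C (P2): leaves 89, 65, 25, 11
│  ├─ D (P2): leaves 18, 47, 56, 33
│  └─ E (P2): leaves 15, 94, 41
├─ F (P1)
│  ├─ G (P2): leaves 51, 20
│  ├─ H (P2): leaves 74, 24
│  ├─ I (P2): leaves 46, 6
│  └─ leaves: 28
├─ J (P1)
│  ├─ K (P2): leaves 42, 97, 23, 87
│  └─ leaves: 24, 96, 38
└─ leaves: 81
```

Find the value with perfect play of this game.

C (P2): min(89, 65, 25, 11) = 11
D (P2): min(18, 47, 56, 33) = 18
E (P2): min(15, 94, 41) = 15
B (P1): max(11, 18, 15) = 18
G (P2): min(51, 20) = 20
H (P2): min(74, 24) = 24
I (P2): min(46, 6) = 6
F (P1): max(20, 24, 6, 28) = 28
K (P2): min(42, 97, 23, 87) = 23
J (P1): max(23, 24, 96, 38) = 96
Root (P2): min(18, 28, 96, 81) = 18

18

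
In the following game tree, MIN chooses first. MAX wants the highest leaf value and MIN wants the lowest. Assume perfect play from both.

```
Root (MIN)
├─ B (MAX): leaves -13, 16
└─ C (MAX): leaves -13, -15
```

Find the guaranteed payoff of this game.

B (MAX): max(-13, 16) = 16
C (MAX): max(-13, -15) = -13
Root (MIN): min(16, -13) = -13

-13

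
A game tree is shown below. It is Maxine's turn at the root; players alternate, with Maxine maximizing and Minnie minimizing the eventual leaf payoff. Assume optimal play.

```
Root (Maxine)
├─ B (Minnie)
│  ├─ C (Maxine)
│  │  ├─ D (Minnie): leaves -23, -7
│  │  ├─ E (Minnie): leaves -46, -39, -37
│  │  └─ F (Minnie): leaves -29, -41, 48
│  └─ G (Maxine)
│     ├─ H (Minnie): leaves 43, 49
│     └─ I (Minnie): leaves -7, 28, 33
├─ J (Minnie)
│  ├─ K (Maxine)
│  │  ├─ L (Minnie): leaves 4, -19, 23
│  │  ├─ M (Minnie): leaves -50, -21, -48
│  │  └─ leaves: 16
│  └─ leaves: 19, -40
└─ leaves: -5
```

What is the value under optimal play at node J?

-40

L: min(4, -19, 23) = -19
M: min(-50, -21, -48) = -50
K: max(-19, -50, 16) = 16
J: min(16, 19, -40) = -40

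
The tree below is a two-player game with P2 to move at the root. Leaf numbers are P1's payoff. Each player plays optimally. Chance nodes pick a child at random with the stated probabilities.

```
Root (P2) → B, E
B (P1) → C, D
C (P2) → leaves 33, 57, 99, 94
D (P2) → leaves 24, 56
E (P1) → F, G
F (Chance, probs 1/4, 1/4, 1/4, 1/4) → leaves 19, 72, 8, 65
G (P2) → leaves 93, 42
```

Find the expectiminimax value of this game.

33

C (P2): min(33, 57, 99, 94) = 33
D (P2): min(24, 56) = 24
B (P1): max(33, 24) = 33
F (Chance): 1/4·19 + 1/4·72 + 1/4·8 + 1/4·65 = 41
G (P2): min(93, 42) = 42
E (P1): max(41, 42) = 42
Root (P2): min(33, 42) = 33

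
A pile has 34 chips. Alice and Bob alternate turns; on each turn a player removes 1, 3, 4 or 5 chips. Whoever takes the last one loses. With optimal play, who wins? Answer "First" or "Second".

First

Compute winning (W) and losing (L) positions by backward induction:
i:   0  1  2  3  4  5  6  7  8  9 10 11 12 13 14 15 16 17 18 19 20 21 22 23 24 25 26 27 28 29 30 31 32 33 34
     W  L  W  L  W  W  W  W  W  L  W  L  W  W  W  W  W  L  W  L  W  W  W  W  W  L  W  L  W  W  W  W  W  L  W
Position 34 is W, so the first player wins.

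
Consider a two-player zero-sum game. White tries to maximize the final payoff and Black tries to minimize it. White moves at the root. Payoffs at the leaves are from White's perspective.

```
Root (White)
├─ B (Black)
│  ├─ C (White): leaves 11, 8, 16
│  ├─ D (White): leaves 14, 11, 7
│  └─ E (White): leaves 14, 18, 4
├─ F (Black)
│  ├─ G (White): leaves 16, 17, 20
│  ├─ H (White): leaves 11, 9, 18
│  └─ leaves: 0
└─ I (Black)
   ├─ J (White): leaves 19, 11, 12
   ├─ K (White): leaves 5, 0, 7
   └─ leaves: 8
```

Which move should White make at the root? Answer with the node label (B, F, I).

C (White): max(11, 8, 16) = 16
D (White): max(14, 11, 7) = 14
E (White): max(14, 18, 4) = 18
B (Black): min(16, 14, 18) = 14
G (White): max(16, 17, 20) = 20
H (White): max(11, 9, 18) = 18
F (Black): min(20, 18, 0) = 0
J (White): max(19, 11, 12) = 19
K (White): max(5, 0, 7) = 7
I (Black): min(19, 7, 8) = 7
Root (White): max(14, 0, 7) = 14
White picks the child with the highest value: B (value 14).

B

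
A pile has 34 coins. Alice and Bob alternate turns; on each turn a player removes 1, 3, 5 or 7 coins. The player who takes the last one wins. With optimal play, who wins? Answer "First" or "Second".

Second

W/L table (W = player to move can force a win):
i:   0  1  2  3  4  5  6  7  8  9 10 11 12 13 14 15 16 17 18 19 20 21 22 23 24 25 26 27 28 29 30 31 32 33 34
     L  W  L  W  L  W  L  W  L  W  L  W  L  W  L  W  L  W  L  W  L  W  L  W  L  W  L  W  L  W  L  W  L  W  L
Position 34 is L, so the second player wins.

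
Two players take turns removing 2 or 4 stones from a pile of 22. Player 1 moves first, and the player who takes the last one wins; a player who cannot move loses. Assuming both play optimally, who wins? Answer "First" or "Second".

i:   0  1  2  3  4  5  6  7  8  9 10 11 12 13 14 15 16 17 18 19 20 21 22
     L  L  W  W  W  W  L  L  W  W  W  W  L  L  W  W  W  W  L  L  W  W  W
Position 22 is W, so the first player wins.

First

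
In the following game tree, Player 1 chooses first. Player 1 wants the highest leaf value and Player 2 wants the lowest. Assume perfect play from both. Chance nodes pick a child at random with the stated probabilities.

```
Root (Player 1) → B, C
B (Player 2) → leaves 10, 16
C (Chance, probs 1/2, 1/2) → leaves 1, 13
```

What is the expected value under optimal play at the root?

B (Player 2): min(10, 16) = 10
C (Chance): 1/2·1 + 1/2·13 = 7
Root (Player 1): max(10, 7) = 10

10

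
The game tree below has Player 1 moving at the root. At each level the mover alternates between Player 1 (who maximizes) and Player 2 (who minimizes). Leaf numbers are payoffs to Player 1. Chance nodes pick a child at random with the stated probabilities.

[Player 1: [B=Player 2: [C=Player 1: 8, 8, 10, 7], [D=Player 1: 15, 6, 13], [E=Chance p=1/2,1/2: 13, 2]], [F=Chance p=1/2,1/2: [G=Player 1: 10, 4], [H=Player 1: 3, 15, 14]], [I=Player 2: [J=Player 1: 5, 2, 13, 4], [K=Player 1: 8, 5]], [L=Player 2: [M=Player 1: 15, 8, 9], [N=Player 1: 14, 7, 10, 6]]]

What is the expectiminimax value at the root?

C (Player 1): max(8, 8, 10, 7) = 10
D (Player 1): max(15, 6, 13) = 15
E (Chance): 1/2·13 + 1/2·2 = 7.5
B (Player 2): min(10, 15, 7.5) = 7.5
G (Player 1): max(10, 4) = 10
H (Player 1): max(3, 15, 14) = 15
F (Chance): 1/2·10 + 1/2·15 = 12.5
J (Player 1): max(5, 2, 13, 4) = 13
K (Player 1): max(8, 5) = 8
I (Player 2): min(13, 8) = 8
M (Player 1): max(15, 8, 9) = 15
N (Player 1): max(14, 7, 10, 6) = 14
L (Player 2): min(15, 14) = 14
Root (Player 1): max(7.5, 12.5, 8, 14) = 14

14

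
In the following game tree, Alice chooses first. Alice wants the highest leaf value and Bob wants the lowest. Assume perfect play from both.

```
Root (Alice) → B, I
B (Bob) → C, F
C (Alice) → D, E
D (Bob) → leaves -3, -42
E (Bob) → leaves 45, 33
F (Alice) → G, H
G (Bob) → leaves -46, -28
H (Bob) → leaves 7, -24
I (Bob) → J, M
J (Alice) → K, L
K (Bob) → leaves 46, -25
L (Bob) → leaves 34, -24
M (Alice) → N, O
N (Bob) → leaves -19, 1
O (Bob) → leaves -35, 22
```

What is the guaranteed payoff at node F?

-24

G: min(-46, -28) = -46
H: min(7, -24) = -24
F: max(-46, -24) = -24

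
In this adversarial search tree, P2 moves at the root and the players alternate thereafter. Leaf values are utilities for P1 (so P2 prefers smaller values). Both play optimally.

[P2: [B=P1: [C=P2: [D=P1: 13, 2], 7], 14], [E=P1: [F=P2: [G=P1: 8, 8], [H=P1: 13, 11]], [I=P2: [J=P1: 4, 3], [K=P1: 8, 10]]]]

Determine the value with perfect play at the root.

8

D (P1): max(13, 2) = 13
C (P2): min(13, 7) = 7
B (P1): max(7, 14) = 14
G (P1): max(8, 8) = 8
H (P1): max(13, 11) = 13
F (P2): min(8, 13) = 8
J (P1): max(4, 3) = 4
K (P1): max(8, 10) = 10
I (P2): min(4, 10) = 4
E (P1): max(8, 4) = 8
Root (P2): min(14, 8) = 8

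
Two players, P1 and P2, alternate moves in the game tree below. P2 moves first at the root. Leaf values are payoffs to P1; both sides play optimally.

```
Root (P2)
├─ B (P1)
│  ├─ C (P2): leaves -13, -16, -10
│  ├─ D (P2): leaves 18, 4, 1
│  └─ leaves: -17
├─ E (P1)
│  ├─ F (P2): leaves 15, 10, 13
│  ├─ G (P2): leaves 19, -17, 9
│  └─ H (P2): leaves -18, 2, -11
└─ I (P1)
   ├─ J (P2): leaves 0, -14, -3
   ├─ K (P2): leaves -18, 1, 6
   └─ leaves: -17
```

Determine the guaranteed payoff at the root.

-14

C (P2): min(-13, -16, -10) = -16
D (P2): min(18, 4, 1) = 1
B (P1): max(-16, 1, -17) = 1
F (P2): min(15, 10, 13) = 10
G (P2): min(19, -17, 9) = -17
H (P2): min(-18, 2, -11) = -18
E (P1): max(10, -17, -18) = 10
J (P2): min(0, -14, -3) = -14
K (P2): min(-18, 1, 6) = -18
I (P1): max(-14, -18, -17) = -14
Root (P2): min(1, 10, -14) = -14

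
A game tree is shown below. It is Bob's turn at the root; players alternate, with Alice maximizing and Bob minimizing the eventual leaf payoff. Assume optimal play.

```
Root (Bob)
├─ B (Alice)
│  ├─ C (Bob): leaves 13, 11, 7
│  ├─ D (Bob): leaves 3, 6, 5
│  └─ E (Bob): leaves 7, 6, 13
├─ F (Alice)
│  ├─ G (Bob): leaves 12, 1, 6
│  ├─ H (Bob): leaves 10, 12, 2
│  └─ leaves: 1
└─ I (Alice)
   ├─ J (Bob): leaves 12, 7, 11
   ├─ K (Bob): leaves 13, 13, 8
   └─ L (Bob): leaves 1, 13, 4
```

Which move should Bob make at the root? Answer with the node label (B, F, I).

F

C (Bob): min(13, 11, 7) = 7
D (Bob): min(3, 6, 5) = 3
E (Bob): min(7, 6, 13) = 6
B (Alice): max(7, 3, 6) = 7
G (Bob): min(12, 1, 6) = 1
H (Bob): min(10, 12, 2) = 2
F (Alice): max(1, 2, 1) = 2
J (Bob): min(12, 7, 11) = 7
K (Bob): min(13, 13, 8) = 8
L (Bob): min(1, 13, 4) = 1
I (Alice): max(7, 8, 1) = 8
Root (Bob): min(7, 2, 8) = 2
Bob picks the child with the lowest value: F (value 2).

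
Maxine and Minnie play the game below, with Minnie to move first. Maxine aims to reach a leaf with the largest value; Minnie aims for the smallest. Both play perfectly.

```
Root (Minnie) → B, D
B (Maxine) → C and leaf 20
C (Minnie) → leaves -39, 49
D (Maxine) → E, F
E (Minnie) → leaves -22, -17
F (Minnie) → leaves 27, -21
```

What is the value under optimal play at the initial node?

-21

C (Minnie): min(-39, 49) = -39
B (Maxine): max(-39, 20) = 20
E (Minnie): min(-22, -17) = -22
F (Minnie): min(27, -21) = -21
D (Maxine): max(-22, -21) = -21
Root (Minnie): min(20, -21) = -21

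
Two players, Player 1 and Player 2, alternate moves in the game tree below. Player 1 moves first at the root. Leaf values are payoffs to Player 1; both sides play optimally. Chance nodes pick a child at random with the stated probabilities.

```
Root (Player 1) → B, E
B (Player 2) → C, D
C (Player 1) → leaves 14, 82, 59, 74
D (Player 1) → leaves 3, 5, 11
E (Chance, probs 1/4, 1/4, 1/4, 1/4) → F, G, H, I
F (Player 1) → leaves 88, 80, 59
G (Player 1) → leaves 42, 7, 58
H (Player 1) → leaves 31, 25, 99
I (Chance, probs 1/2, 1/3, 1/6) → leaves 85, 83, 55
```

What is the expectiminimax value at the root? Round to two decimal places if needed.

C (Player 1): max(14, 82, 59, 74) = 82
D (Player 1): max(3, 5, 11) = 11
B (Player 2): min(82, 11) = 11
F (Player 1): max(88, 80, 59) = 88
G (Player 1): max(42, 7, 58) = 58
H (Player 1): max(31, 25, 99) = 99
I (Chance): 1/2·85 + 1/3·83 + 1/6·55 = 79.33
E (Chance): 1/4·88 + 1/4·58 + 1/4·99 + 1/4·79.33 = 81.08
Root (Player 1): max(11, 81.08) = 81.08

81.08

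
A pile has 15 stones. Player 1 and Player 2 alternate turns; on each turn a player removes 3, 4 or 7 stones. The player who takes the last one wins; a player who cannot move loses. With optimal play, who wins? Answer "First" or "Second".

i:   0  1  2  3  4  5  6  7  8  9 10 11 12 13 14 15
     L  L  L  W  W  W  W  W  W  W  L  L  L  W  W  W
Position 15 is W, so the first player wins.

First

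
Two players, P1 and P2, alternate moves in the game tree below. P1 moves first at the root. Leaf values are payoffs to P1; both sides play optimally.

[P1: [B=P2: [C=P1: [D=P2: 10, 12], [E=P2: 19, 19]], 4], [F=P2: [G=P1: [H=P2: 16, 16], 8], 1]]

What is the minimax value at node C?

D: min(10, 12) = 10
E: min(19, 19) = 19
C: max(10, 19) = 19

19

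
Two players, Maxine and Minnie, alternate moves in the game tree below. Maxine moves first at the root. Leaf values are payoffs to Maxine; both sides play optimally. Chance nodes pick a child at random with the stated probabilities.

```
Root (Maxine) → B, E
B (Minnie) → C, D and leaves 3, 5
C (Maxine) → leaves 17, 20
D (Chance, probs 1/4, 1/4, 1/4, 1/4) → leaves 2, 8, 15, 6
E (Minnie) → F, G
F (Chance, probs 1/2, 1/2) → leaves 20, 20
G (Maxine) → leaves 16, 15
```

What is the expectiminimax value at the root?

16

C (Maxine): max(17, 20) = 20
D (Chance): 1/4·2 + 1/4·8 + 1/4·15 + 1/4·6 = 7.75
B (Minnie): min(20, 7.75, 3, 5) = 3
F (Chance): 1/2·20 + 1/2·20 = 20
G (Maxine): max(16, 15) = 16
E (Minnie): min(20, 16) = 16
Root (Maxine): max(3, 16) = 16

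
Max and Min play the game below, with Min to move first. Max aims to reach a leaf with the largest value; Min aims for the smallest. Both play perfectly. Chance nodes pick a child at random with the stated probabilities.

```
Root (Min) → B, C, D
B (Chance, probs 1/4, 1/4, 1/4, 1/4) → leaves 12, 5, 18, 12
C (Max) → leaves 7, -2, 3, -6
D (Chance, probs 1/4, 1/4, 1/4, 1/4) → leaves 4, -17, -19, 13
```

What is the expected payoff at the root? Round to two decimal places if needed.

-4.75

B (Chance): 1/4·12 + 1/4·5 + 1/4·18 + 1/4·12 = 11.75
C (Max): max(7, -2, 3, -6) = 7
D (Chance): 1/4·4 + 1/4·-17 + 1/4·-19 + 1/4·13 = -4.75
Root (Min): min(11.75, 7, -4.75) = -4.75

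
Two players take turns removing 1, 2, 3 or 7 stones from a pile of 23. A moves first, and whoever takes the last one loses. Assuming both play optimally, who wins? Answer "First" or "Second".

First

Compute winning (W) and losing (L) positions by backward induction:
i:   0  1  2  3  4  5  6  7  8  9 10 11 12 13 14 15 16 17 18 19 20 21 22 23
     W  L  W  W  W  L  W  W  W  L  W  W  W  L  W  W  W  L  W  W  W  L  W  W
Position 23 is W, so the first player wins.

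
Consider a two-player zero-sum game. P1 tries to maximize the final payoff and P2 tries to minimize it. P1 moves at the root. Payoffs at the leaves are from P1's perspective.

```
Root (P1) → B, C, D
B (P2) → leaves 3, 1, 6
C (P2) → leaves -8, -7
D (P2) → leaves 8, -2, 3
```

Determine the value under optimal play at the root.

B (P2): min(3, 1, 6) = 1
C (P2): min(-8, -7) = -8
D (P2): min(8, -2, 3) = -2
Root (P1): max(1, -8, -2) = 1

1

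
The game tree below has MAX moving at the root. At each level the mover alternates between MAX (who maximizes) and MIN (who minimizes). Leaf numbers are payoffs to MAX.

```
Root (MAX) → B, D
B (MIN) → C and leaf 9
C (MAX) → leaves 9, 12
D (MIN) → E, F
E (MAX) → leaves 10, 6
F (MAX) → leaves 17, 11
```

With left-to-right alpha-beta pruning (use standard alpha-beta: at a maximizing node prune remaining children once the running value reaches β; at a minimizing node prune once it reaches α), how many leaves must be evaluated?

6

C [α=-∞,β=+∞]: v=12
B [α=-∞,β=+∞]: v=9
E [α=9,β=+∞]: v=10
F [α=9,β=10]: v=17 after child 1 ≥ β → β-cutoff, skip 1
D [α=9,β=+∞]: v=10
Root [α=-∞,β=+∞]: v=10
Leaves evaluated: 6 of 7.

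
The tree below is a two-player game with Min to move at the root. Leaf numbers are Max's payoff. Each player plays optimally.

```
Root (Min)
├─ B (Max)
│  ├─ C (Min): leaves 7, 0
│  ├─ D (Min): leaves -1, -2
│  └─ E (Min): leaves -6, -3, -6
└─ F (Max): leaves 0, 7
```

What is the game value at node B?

0

C: min(7, 0) = 0
D: min(-1, -2) = -2
E: min(-6, -3, -6) = -6
B: max(0, -2, -6) = 0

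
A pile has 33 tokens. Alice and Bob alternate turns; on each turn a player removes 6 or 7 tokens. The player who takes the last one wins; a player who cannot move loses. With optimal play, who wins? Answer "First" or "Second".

First

i:   0  1  2  3  4  5  6  7  8  9 10 11 12 13 14 15 16 17 18 19 20 21 22 23 24 25 26 27 28 29 30 31 32 33
     L  L  L  L  L  L  W  W  W  W  W  W  W  L  L  L  L  L  L  W  W  W  W  W  W  W  L  L  L  L  L  L  W  W
Position 33 is W, so the first player wins.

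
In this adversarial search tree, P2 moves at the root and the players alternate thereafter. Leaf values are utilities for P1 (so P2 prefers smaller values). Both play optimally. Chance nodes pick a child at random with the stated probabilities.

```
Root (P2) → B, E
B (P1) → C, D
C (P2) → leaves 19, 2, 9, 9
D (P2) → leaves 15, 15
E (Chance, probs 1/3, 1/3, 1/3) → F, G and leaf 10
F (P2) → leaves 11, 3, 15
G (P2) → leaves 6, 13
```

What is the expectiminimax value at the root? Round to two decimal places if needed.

6.33

C (P2): min(19, 2, 9, 9) = 2
D (P2): min(15, 15) = 15
B (P1): max(2, 15) = 15
F (P2): min(11, 3, 15) = 3
G (P2): min(6, 13) = 6
E (Chance): 1/3·3 + 1/3·6 + 1/3·10 = 6.33
Root (P2): min(15, 6.33) = 6.33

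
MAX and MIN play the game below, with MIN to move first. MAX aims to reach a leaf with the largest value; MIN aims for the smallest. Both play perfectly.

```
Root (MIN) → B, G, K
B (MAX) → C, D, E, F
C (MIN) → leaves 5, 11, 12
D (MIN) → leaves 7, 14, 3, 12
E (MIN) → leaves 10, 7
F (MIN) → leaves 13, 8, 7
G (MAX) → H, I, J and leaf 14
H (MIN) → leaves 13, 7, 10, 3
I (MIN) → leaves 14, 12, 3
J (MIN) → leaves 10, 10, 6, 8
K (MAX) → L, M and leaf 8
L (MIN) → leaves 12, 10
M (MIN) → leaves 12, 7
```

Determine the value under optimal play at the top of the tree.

7

C (MIN): min(5, 11, 12) = 5
D (MIN): min(7, 14, 3, 12) = 3
E (MIN): min(10, 7) = 7
F (MIN): min(13, 8, 7) = 7
B (MAX): max(5, 3, 7, 7) = 7
H (MIN): min(13, 7, 10, 3) = 3
I (MIN): min(14, 12, 3) = 3
J (MIN): min(10, 10, 6, 8) = 6
G (MAX): max(3, 3, 6, 14) = 14
L (MIN): min(12, 10) = 10
M (MIN): min(12, 7) = 7
K (MAX): max(10, 7, 8) = 10
Root (MIN): min(7, 14, 10) = 7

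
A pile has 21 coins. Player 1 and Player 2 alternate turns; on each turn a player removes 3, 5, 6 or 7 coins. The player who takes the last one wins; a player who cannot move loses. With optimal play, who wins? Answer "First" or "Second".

i:   0  1  2  3  4  5  6  7  8  9 10 11 12 13 14 15 16 17 18 19 20 21
     L  L  L  W  W  W  W  W  W  W  L  L  L  W  W  W  W  W  W  W  L  L
Position 21 is L, so the second player wins.

Second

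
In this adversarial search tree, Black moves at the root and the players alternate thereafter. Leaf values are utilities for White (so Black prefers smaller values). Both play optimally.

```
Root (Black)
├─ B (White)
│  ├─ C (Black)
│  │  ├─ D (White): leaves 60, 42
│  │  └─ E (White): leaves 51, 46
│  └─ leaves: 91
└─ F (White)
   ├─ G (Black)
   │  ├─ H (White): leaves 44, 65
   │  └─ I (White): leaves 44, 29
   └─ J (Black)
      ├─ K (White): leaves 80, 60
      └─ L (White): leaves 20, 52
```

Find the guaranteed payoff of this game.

D (White): max(60, 42) = 60
E (White): max(51, 46) = 51
C (Black): min(60, 51) = 51
B (White): max(51, 91) = 91
H (White): max(44, 65) = 65
I (White): max(44, 29) = 44
G (Black): min(65, 44) = 44
K (White): max(80, 60) = 80
L (White): max(20, 52) = 52
J (Black): min(80, 52) = 52
F (White): max(44, 52) = 52
Root (Black): min(91, 52) = 52

52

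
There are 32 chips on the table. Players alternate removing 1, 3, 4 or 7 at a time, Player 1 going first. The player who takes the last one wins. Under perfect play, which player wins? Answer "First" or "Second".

i:   0  1  2  3  4  5  6  7  8  9 10 11 12 13 14 15 16 17 18 19 20 21 22 23 24 25 26 27 28 29 30 31 32
     L  W  L  W  W  W  W  W  L  W  L  W  W  W  W  W  L  W  L  W  W  W  W  W  L  W  L  W  W  W  W  W  L
Position 32 is L, so the second player wins.

Second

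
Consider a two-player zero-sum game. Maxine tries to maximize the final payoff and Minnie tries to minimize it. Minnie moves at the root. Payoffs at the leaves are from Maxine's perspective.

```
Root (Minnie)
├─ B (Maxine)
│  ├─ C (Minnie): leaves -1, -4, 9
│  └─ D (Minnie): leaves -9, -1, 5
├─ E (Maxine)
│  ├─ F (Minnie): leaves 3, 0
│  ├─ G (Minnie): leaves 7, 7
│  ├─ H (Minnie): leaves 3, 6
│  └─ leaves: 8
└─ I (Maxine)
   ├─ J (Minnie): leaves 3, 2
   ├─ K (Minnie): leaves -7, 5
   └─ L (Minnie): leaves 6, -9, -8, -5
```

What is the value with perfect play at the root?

C (Minnie): min(-1, -4, 9) = -4
D (Minnie): min(-9, -1, 5) = -9
B (Maxine): max(-4, -9) = -4
F (Minnie): min(3, 0) = 0
G (Minnie): min(7, 7) = 7
H (Minnie): min(3, 6) = 3
E (Maxine): max(0, 7, 3, 8) = 8
J (Minnie): min(3, 2) = 2
K (Minnie): min(-7, 5) = -7
L (Minnie): min(6, -9, -8, -5) = -9
I (Maxine): max(2, -7, -9) = 2
Root (Minnie): min(-4, 8, 2) = -4

-4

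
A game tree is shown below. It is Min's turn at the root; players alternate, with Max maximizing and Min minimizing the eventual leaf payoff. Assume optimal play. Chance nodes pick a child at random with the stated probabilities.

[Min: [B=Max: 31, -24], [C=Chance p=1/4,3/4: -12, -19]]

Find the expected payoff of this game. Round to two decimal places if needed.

-17.25

B (Max): max(31, -24) = 31
C (Chance): 1/4·-12 + 3/4·-19 = -17.25
Root (Min): min(31, -17.25) = -17.25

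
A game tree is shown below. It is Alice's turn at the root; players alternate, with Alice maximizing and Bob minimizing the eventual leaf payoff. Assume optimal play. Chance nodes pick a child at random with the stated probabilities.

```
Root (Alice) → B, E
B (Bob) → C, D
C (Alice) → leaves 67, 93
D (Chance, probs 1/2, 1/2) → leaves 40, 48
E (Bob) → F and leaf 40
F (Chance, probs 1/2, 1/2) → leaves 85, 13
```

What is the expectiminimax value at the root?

44

C (Alice): max(67, 93) = 93
D (Chance): 1/2·40 + 1/2·48 = 44
B (Bob): min(93, 44) = 44
F (Chance): 1/2·85 + 1/2·13 = 49
E (Bob): min(49, 40) = 40
Root (Alice): max(44, 40) = 44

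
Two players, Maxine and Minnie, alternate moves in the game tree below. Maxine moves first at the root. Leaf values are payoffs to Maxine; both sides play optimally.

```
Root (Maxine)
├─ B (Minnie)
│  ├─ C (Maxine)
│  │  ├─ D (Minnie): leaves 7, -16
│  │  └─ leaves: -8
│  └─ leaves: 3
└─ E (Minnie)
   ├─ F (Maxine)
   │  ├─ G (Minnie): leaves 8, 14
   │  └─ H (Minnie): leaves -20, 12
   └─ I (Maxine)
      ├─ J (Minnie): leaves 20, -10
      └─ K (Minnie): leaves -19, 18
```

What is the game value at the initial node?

D (Minnie): min(7, -16) = -16
C (Maxine): max(-16, -8) = -8
B (Minnie): min(-8, 3) = -8
G (Minnie): min(8, 14) = 8
H (Minnie): min(-20, 12) = -20
F (Maxine): max(8, -20) = 8
J (Minnie): min(20, -10) = -10
K (Minnie): min(-19, 18) = -19
I (Maxine): max(-10, -19) = -10
E (Minnie): min(8, -10) = -10
Root (Maxine): max(-8, -10) = -8

-8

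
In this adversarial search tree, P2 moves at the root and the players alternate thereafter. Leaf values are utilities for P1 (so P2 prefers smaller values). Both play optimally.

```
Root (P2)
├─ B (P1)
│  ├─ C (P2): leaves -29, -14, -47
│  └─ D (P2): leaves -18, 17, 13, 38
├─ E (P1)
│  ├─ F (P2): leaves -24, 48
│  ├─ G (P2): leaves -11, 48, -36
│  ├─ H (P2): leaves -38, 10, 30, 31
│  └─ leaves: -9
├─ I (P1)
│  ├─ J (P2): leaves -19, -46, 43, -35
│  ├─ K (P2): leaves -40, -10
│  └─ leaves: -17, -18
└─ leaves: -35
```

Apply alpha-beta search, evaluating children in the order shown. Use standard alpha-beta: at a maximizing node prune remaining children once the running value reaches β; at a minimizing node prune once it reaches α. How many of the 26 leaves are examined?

22

C [α=-∞,β=+∞]: v=-47
D [α=-47,β=+∞]: v=-18
B [α=-∞,β=+∞]: v=-18
F [α=-∞,β=-18]: v=-24
G [α=-24,β=-18]: v=-36
H [α=-24,β=-18]: v=-38 after child 1 ≤ α → α-cutoff, skip 3
E [α=-∞,β=-18]: v=-9
J [α=-∞,β=-18]: v=-46
K [α=-46,β=-18]: v=-40
I [α=-∞,β=-18]: v=-17 after child 3 ≥ β → β-cutoff, skip 1
Root [α=-∞,β=+∞]: v=-35
Leaves evaluated: 22 of 26.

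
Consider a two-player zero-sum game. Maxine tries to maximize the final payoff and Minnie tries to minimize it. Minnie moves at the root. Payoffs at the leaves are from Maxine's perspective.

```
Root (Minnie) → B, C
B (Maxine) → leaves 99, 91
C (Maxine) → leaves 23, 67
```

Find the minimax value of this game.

B (Maxine): max(99, 91) = 99
C (Maxine): max(23, 67) = 67
Root (Minnie): min(99, 67) = 67

67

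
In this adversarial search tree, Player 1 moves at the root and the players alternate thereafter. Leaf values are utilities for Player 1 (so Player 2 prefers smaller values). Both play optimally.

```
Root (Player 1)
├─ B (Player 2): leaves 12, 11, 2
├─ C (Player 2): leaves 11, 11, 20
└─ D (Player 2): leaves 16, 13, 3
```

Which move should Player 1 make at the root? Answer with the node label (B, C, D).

C

B (Player 2): min(12, 11, 2) = 2
C (Player 2): min(11, 11, 20) = 11
D (Player 2): min(16, 13, 3) = 3
Root (Player 1): max(2, 11, 3) = 11
Player 1 picks the child with the highest value: C (value 11).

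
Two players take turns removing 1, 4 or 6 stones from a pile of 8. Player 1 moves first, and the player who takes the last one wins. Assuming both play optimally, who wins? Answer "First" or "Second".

Mark each pile size as W (mover wins) or L (mover loses):
i:   0  1  2  3  4  5  6  7  8
     L  W  L  W  W  L  W  L  W
Position 8 is W, so the first player wins.

First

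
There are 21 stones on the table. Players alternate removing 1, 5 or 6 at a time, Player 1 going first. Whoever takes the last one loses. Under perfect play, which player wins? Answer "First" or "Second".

Positions where the player to move wins (W) vs loses (L):
i:   0  1  2  3  4  5  6  7  8  9 10 11 12 13 14 15 16 17 18 19 20 21
     W  L  W  L  W  L  W  W  W  W  W  W  L  W  L  W  L  W  W  W  W  W
Position 21 is W, so the first player wins.

First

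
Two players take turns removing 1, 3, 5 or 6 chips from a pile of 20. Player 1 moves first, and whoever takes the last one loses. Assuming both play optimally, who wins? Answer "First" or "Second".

First

W/L table (W = player to move can force a win):
i:   0  1  2  3  4  5  6  7  8  9 10 11 12 13 14 15 16 17 18 19 20
     W  L  W  L  W  L  W  W  W  W  W  W  L  W  L  W  L  W  W  W  W
Position 20 is W, so the first player wins.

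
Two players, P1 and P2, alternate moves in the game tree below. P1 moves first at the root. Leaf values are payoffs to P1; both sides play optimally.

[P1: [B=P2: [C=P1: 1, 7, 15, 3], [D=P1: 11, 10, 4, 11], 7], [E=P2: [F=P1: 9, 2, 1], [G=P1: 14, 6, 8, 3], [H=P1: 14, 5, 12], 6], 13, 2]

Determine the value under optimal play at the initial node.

C (P1): max(1, 7, 15, 3) = 15
D (P1): max(11, 10, 4, 11) = 11
B (P2): min(15, 11, 7) = 7
F (P1): max(9, 2, 1) = 9
G (P1): max(14, 6, 8, 3) = 14
H (P1): max(14, 5, 12) = 14
E (P2): min(9, 14, 14, 6) = 6
Root (P1): max(7, 6, 13, 2) = 13

13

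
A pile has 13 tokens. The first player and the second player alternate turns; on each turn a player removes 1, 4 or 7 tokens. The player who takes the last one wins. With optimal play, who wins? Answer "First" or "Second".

Mark each pile size as W (mover wins) or L (mover loses):
i:   0  1  2  3  4  5  6  7  8  9 10 11 12 13
     L  W  L  W  W  L  W  W  L  W  L  W  W  L
Position 13 is L, so the second player wins.

Second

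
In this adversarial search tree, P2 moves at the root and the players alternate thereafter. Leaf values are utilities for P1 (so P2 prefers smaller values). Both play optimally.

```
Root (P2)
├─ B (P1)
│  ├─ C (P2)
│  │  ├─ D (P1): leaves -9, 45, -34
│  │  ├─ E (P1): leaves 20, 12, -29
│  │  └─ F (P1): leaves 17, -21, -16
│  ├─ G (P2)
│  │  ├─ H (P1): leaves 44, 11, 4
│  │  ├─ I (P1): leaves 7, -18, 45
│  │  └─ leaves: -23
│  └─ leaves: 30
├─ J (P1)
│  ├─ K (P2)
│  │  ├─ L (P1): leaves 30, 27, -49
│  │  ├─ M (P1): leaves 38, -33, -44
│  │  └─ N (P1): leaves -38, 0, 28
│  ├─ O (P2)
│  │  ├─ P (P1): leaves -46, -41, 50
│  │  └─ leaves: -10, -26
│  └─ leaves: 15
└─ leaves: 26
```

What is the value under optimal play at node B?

D: max(-9, 45, -34) = 45
E: max(20, 12, -29) = 20
F: max(17, -21, -16) = 17
C: min(45, 20, 17) = 17
H: max(44, 11, 4) = 44
I: max(7, -18, 45) = 45
G: min(44, 45, -23) = -23
B: max(17, -23, 30) = 30

30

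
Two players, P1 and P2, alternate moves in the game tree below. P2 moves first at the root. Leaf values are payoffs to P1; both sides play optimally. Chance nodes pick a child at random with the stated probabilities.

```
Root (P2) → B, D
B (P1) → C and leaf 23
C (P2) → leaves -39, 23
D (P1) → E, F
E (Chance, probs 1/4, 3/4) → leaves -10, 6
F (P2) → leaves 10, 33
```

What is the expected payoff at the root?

C (P2): min(-39, 23) = -39
B (P1): max(-39, 23) = 23
E (Chance): 1/4·-10 + 3/4·6 = 2
F (P2): min(10, 33) = 10
D (P1): max(2, 10) = 10
Root (P2): min(23, 10) = 10

10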